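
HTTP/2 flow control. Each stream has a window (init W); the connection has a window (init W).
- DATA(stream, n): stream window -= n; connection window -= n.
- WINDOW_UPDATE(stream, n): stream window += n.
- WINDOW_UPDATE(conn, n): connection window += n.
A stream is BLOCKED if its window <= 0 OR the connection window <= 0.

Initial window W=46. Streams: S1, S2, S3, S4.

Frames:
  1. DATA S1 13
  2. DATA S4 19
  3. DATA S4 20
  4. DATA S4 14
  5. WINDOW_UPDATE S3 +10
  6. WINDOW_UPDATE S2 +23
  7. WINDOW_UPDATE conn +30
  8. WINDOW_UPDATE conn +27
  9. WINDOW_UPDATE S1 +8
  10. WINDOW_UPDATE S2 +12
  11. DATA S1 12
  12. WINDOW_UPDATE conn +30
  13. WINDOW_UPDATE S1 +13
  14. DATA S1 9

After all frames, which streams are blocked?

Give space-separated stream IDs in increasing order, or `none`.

Answer: S4

Derivation:
Op 1: conn=33 S1=33 S2=46 S3=46 S4=46 blocked=[]
Op 2: conn=14 S1=33 S2=46 S3=46 S4=27 blocked=[]
Op 3: conn=-6 S1=33 S2=46 S3=46 S4=7 blocked=[1, 2, 3, 4]
Op 4: conn=-20 S1=33 S2=46 S3=46 S4=-7 blocked=[1, 2, 3, 4]
Op 5: conn=-20 S1=33 S2=46 S3=56 S4=-7 blocked=[1, 2, 3, 4]
Op 6: conn=-20 S1=33 S2=69 S3=56 S4=-7 blocked=[1, 2, 3, 4]
Op 7: conn=10 S1=33 S2=69 S3=56 S4=-7 blocked=[4]
Op 8: conn=37 S1=33 S2=69 S3=56 S4=-7 blocked=[4]
Op 9: conn=37 S1=41 S2=69 S3=56 S4=-7 blocked=[4]
Op 10: conn=37 S1=41 S2=81 S3=56 S4=-7 blocked=[4]
Op 11: conn=25 S1=29 S2=81 S3=56 S4=-7 blocked=[4]
Op 12: conn=55 S1=29 S2=81 S3=56 S4=-7 blocked=[4]
Op 13: conn=55 S1=42 S2=81 S3=56 S4=-7 blocked=[4]
Op 14: conn=46 S1=33 S2=81 S3=56 S4=-7 blocked=[4]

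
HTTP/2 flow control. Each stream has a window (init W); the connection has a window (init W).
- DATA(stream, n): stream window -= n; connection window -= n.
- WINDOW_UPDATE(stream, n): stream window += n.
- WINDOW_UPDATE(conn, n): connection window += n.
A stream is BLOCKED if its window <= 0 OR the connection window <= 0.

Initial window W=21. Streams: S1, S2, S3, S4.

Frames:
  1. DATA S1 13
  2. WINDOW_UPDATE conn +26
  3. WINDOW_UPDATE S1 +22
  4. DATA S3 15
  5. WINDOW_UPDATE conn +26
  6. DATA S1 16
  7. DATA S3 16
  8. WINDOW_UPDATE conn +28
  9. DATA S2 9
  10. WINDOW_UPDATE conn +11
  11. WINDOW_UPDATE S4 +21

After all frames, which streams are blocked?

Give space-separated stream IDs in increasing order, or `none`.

Answer: S3

Derivation:
Op 1: conn=8 S1=8 S2=21 S3=21 S4=21 blocked=[]
Op 2: conn=34 S1=8 S2=21 S3=21 S4=21 blocked=[]
Op 3: conn=34 S1=30 S2=21 S3=21 S4=21 blocked=[]
Op 4: conn=19 S1=30 S2=21 S3=6 S4=21 blocked=[]
Op 5: conn=45 S1=30 S2=21 S3=6 S4=21 blocked=[]
Op 6: conn=29 S1=14 S2=21 S3=6 S4=21 blocked=[]
Op 7: conn=13 S1=14 S2=21 S3=-10 S4=21 blocked=[3]
Op 8: conn=41 S1=14 S2=21 S3=-10 S4=21 blocked=[3]
Op 9: conn=32 S1=14 S2=12 S3=-10 S4=21 blocked=[3]
Op 10: conn=43 S1=14 S2=12 S3=-10 S4=21 blocked=[3]
Op 11: conn=43 S1=14 S2=12 S3=-10 S4=42 blocked=[3]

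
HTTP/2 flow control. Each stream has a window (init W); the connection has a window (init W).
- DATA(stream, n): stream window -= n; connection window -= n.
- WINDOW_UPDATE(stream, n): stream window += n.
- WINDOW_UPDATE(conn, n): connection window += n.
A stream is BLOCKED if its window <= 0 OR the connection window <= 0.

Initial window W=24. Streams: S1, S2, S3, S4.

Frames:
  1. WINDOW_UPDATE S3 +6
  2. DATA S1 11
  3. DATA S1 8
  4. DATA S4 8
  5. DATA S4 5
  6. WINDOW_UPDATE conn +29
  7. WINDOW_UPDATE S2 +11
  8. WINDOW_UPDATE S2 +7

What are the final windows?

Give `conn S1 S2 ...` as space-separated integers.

Answer: 21 5 42 30 11

Derivation:
Op 1: conn=24 S1=24 S2=24 S3=30 S4=24 blocked=[]
Op 2: conn=13 S1=13 S2=24 S3=30 S4=24 blocked=[]
Op 3: conn=5 S1=5 S2=24 S3=30 S4=24 blocked=[]
Op 4: conn=-3 S1=5 S2=24 S3=30 S4=16 blocked=[1, 2, 3, 4]
Op 5: conn=-8 S1=5 S2=24 S3=30 S4=11 blocked=[1, 2, 3, 4]
Op 6: conn=21 S1=5 S2=24 S3=30 S4=11 blocked=[]
Op 7: conn=21 S1=5 S2=35 S3=30 S4=11 blocked=[]
Op 8: conn=21 S1=5 S2=42 S3=30 S4=11 blocked=[]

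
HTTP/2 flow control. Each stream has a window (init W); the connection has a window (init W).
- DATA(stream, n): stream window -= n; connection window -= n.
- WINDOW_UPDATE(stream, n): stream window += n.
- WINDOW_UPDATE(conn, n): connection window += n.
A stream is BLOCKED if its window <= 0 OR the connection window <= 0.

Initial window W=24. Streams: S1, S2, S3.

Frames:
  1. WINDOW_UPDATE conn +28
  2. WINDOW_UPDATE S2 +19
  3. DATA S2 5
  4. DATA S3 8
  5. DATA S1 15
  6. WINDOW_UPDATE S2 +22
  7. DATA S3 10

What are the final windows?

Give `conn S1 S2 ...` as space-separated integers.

Answer: 14 9 60 6

Derivation:
Op 1: conn=52 S1=24 S2=24 S3=24 blocked=[]
Op 2: conn=52 S1=24 S2=43 S3=24 blocked=[]
Op 3: conn=47 S1=24 S2=38 S3=24 blocked=[]
Op 4: conn=39 S1=24 S2=38 S3=16 blocked=[]
Op 5: conn=24 S1=9 S2=38 S3=16 blocked=[]
Op 6: conn=24 S1=9 S2=60 S3=16 blocked=[]
Op 7: conn=14 S1=9 S2=60 S3=6 blocked=[]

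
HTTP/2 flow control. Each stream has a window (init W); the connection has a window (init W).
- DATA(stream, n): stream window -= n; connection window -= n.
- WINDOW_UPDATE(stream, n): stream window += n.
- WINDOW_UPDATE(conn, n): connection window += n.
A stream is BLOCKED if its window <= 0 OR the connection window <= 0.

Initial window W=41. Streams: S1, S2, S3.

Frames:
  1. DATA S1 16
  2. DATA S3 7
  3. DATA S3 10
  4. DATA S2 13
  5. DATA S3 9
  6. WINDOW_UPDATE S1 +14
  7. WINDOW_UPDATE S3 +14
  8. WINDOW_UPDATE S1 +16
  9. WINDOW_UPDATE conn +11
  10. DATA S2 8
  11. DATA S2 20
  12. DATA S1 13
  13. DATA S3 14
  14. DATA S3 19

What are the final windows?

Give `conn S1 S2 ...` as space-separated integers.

Op 1: conn=25 S1=25 S2=41 S3=41 blocked=[]
Op 2: conn=18 S1=25 S2=41 S3=34 blocked=[]
Op 3: conn=8 S1=25 S2=41 S3=24 blocked=[]
Op 4: conn=-5 S1=25 S2=28 S3=24 blocked=[1, 2, 3]
Op 5: conn=-14 S1=25 S2=28 S3=15 blocked=[1, 2, 3]
Op 6: conn=-14 S1=39 S2=28 S3=15 blocked=[1, 2, 3]
Op 7: conn=-14 S1=39 S2=28 S3=29 blocked=[1, 2, 3]
Op 8: conn=-14 S1=55 S2=28 S3=29 blocked=[1, 2, 3]
Op 9: conn=-3 S1=55 S2=28 S3=29 blocked=[1, 2, 3]
Op 10: conn=-11 S1=55 S2=20 S3=29 blocked=[1, 2, 3]
Op 11: conn=-31 S1=55 S2=0 S3=29 blocked=[1, 2, 3]
Op 12: conn=-44 S1=42 S2=0 S3=29 blocked=[1, 2, 3]
Op 13: conn=-58 S1=42 S2=0 S3=15 blocked=[1, 2, 3]
Op 14: conn=-77 S1=42 S2=0 S3=-4 blocked=[1, 2, 3]

Answer: -77 42 0 -4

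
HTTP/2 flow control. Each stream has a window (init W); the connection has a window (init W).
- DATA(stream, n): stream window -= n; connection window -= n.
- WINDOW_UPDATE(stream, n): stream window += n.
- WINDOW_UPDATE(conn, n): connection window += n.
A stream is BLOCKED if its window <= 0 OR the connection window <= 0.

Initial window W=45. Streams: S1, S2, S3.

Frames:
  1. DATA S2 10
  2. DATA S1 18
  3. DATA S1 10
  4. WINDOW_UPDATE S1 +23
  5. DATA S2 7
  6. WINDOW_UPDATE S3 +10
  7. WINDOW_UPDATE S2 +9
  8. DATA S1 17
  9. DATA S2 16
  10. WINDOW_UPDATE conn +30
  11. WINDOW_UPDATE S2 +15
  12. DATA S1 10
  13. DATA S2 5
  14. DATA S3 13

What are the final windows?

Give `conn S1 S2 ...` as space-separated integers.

Op 1: conn=35 S1=45 S2=35 S3=45 blocked=[]
Op 2: conn=17 S1=27 S2=35 S3=45 blocked=[]
Op 3: conn=7 S1=17 S2=35 S3=45 blocked=[]
Op 4: conn=7 S1=40 S2=35 S3=45 blocked=[]
Op 5: conn=0 S1=40 S2=28 S3=45 blocked=[1, 2, 3]
Op 6: conn=0 S1=40 S2=28 S3=55 blocked=[1, 2, 3]
Op 7: conn=0 S1=40 S2=37 S3=55 blocked=[1, 2, 3]
Op 8: conn=-17 S1=23 S2=37 S3=55 blocked=[1, 2, 3]
Op 9: conn=-33 S1=23 S2=21 S3=55 blocked=[1, 2, 3]
Op 10: conn=-3 S1=23 S2=21 S3=55 blocked=[1, 2, 3]
Op 11: conn=-3 S1=23 S2=36 S3=55 blocked=[1, 2, 3]
Op 12: conn=-13 S1=13 S2=36 S3=55 blocked=[1, 2, 3]
Op 13: conn=-18 S1=13 S2=31 S3=55 blocked=[1, 2, 3]
Op 14: conn=-31 S1=13 S2=31 S3=42 blocked=[1, 2, 3]

Answer: -31 13 31 42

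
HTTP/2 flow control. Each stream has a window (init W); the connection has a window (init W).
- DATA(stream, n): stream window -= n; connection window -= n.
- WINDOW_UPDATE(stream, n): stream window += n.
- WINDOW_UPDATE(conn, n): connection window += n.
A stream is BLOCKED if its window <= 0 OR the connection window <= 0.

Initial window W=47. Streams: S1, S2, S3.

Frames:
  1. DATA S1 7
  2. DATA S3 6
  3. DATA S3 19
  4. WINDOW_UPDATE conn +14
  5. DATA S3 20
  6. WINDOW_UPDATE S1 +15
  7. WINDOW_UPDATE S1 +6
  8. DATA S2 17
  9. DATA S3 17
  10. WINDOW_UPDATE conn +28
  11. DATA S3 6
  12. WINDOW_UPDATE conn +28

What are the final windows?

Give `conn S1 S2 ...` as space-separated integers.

Answer: 25 61 30 -21

Derivation:
Op 1: conn=40 S1=40 S2=47 S3=47 blocked=[]
Op 2: conn=34 S1=40 S2=47 S3=41 blocked=[]
Op 3: conn=15 S1=40 S2=47 S3=22 blocked=[]
Op 4: conn=29 S1=40 S2=47 S3=22 blocked=[]
Op 5: conn=9 S1=40 S2=47 S3=2 blocked=[]
Op 6: conn=9 S1=55 S2=47 S3=2 blocked=[]
Op 7: conn=9 S1=61 S2=47 S3=2 blocked=[]
Op 8: conn=-8 S1=61 S2=30 S3=2 blocked=[1, 2, 3]
Op 9: conn=-25 S1=61 S2=30 S3=-15 blocked=[1, 2, 3]
Op 10: conn=3 S1=61 S2=30 S3=-15 blocked=[3]
Op 11: conn=-3 S1=61 S2=30 S3=-21 blocked=[1, 2, 3]
Op 12: conn=25 S1=61 S2=30 S3=-21 blocked=[3]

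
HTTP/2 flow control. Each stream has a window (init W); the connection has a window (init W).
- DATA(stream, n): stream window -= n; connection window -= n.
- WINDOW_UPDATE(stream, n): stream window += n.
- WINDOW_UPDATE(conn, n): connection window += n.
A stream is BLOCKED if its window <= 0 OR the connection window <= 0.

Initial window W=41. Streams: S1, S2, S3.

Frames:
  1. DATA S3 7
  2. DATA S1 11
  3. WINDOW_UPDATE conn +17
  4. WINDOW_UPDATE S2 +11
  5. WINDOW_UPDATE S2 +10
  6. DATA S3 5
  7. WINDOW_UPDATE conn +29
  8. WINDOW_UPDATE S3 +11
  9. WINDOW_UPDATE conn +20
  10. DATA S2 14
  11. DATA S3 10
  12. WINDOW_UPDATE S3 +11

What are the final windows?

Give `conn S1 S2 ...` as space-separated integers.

Op 1: conn=34 S1=41 S2=41 S3=34 blocked=[]
Op 2: conn=23 S1=30 S2=41 S3=34 blocked=[]
Op 3: conn=40 S1=30 S2=41 S3=34 blocked=[]
Op 4: conn=40 S1=30 S2=52 S3=34 blocked=[]
Op 5: conn=40 S1=30 S2=62 S3=34 blocked=[]
Op 6: conn=35 S1=30 S2=62 S3=29 blocked=[]
Op 7: conn=64 S1=30 S2=62 S3=29 blocked=[]
Op 8: conn=64 S1=30 S2=62 S3=40 blocked=[]
Op 9: conn=84 S1=30 S2=62 S3=40 blocked=[]
Op 10: conn=70 S1=30 S2=48 S3=40 blocked=[]
Op 11: conn=60 S1=30 S2=48 S3=30 blocked=[]
Op 12: conn=60 S1=30 S2=48 S3=41 blocked=[]

Answer: 60 30 48 41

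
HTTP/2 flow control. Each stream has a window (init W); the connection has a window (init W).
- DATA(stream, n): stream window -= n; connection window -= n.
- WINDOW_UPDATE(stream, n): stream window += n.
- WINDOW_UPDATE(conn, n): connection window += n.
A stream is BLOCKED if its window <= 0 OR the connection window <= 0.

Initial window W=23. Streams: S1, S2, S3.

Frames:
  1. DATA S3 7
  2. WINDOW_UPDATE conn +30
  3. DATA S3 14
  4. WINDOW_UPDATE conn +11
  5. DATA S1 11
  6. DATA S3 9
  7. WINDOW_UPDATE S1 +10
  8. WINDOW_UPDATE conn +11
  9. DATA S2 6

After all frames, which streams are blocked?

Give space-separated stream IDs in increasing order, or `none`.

Answer: S3

Derivation:
Op 1: conn=16 S1=23 S2=23 S3=16 blocked=[]
Op 2: conn=46 S1=23 S2=23 S3=16 blocked=[]
Op 3: conn=32 S1=23 S2=23 S3=2 blocked=[]
Op 4: conn=43 S1=23 S2=23 S3=2 blocked=[]
Op 5: conn=32 S1=12 S2=23 S3=2 blocked=[]
Op 6: conn=23 S1=12 S2=23 S3=-7 blocked=[3]
Op 7: conn=23 S1=22 S2=23 S3=-7 blocked=[3]
Op 8: conn=34 S1=22 S2=23 S3=-7 blocked=[3]
Op 9: conn=28 S1=22 S2=17 S3=-7 blocked=[3]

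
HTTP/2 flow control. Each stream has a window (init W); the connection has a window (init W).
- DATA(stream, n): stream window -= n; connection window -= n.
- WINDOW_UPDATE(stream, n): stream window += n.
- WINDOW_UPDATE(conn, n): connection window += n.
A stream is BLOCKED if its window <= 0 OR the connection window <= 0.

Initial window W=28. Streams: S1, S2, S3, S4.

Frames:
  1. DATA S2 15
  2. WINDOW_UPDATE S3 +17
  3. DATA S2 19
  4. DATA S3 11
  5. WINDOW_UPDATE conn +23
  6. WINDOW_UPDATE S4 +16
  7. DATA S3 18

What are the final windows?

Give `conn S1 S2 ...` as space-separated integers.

Answer: -12 28 -6 16 44

Derivation:
Op 1: conn=13 S1=28 S2=13 S3=28 S4=28 blocked=[]
Op 2: conn=13 S1=28 S2=13 S3=45 S4=28 blocked=[]
Op 3: conn=-6 S1=28 S2=-6 S3=45 S4=28 blocked=[1, 2, 3, 4]
Op 4: conn=-17 S1=28 S2=-6 S3=34 S4=28 blocked=[1, 2, 3, 4]
Op 5: conn=6 S1=28 S2=-6 S3=34 S4=28 blocked=[2]
Op 6: conn=6 S1=28 S2=-6 S3=34 S4=44 blocked=[2]
Op 7: conn=-12 S1=28 S2=-6 S3=16 S4=44 blocked=[1, 2, 3, 4]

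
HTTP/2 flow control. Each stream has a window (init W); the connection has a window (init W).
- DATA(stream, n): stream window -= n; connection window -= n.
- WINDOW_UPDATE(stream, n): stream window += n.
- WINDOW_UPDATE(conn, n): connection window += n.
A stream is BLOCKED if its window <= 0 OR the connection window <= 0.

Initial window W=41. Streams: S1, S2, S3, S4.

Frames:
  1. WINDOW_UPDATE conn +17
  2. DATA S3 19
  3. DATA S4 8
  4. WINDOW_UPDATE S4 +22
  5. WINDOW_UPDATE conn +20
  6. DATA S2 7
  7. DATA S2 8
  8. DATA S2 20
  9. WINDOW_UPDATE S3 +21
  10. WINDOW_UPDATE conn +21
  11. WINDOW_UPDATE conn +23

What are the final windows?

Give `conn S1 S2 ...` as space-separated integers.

Answer: 60 41 6 43 55

Derivation:
Op 1: conn=58 S1=41 S2=41 S3=41 S4=41 blocked=[]
Op 2: conn=39 S1=41 S2=41 S3=22 S4=41 blocked=[]
Op 3: conn=31 S1=41 S2=41 S3=22 S4=33 blocked=[]
Op 4: conn=31 S1=41 S2=41 S3=22 S4=55 blocked=[]
Op 5: conn=51 S1=41 S2=41 S3=22 S4=55 blocked=[]
Op 6: conn=44 S1=41 S2=34 S3=22 S4=55 blocked=[]
Op 7: conn=36 S1=41 S2=26 S3=22 S4=55 blocked=[]
Op 8: conn=16 S1=41 S2=6 S3=22 S4=55 blocked=[]
Op 9: conn=16 S1=41 S2=6 S3=43 S4=55 blocked=[]
Op 10: conn=37 S1=41 S2=6 S3=43 S4=55 blocked=[]
Op 11: conn=60 S1=41 S2=6 S3=43 S4=55 blocked=[]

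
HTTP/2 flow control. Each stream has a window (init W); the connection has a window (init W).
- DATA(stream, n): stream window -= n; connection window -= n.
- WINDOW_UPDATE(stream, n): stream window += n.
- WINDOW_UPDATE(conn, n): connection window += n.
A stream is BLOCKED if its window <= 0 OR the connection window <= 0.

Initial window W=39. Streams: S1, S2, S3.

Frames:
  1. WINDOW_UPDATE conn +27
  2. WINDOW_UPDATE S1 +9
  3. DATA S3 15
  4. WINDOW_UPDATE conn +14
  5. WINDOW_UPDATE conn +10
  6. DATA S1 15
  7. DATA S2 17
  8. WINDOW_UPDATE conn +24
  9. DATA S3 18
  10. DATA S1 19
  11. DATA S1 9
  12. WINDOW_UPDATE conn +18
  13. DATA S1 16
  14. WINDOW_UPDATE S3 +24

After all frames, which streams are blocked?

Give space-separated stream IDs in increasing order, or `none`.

Answer: S1

Derivation:
Op 1: conn=66 S1=39 S2=39 S3=39 blocked=[]
Op 2: conn=66 S1=48 S2=39 S3=39 blocked=[]
Op 3: conn=51 S1=48 S2=39 S3=24 blocked=[]
Op 4: conn=65 S1=48 S2=39 S3=24 blocked=[]
Op 5: conn=75 S1=48 S2=39 S3=24 blocked=[]
Op 6: conn=60 S1=33 S2=39 S3=24 blocked=[]
Op 7: conn=43 S1=33 S2=22 S3=24 blocked=[]
Op 8: conn=67 S1=33 S2=22 S3=24 blocked=[]
Op 9: conn=49 S1=33 S2=22 S3=6 blocked=[]
Op 10: conn=30 S1=14 S2=22 S3=6 blocked=[]
Op 11: conn=21 S1=5 S2=22 S3=6 blocked=[]
Op 12: conn=39 S1=5 S2=22 S3=6 blocked=[]
Op 13: conn=23 S1=-11 S2=22 S3=6 blocked=[1]
Op 14: conn=23 S1=-11 S2=22 S3=30 blocked=[1]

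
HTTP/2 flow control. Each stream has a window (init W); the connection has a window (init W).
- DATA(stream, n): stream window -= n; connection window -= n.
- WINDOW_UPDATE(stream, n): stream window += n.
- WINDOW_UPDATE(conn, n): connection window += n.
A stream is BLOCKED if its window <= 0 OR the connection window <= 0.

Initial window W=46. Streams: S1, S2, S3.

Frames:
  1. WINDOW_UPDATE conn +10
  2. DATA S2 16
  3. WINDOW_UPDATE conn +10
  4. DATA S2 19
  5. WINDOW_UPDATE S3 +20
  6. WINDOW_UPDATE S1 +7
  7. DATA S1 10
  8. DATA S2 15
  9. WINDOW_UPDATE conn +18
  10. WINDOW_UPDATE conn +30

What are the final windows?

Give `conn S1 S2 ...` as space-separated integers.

Answer: 54 43 -4 66

Derivation:
Op 1: conn=56 S1=46 S2=46 S3=46 blocked=[]
Op 2: conn=40 S1=46 S2=30 S3=46 blocked=[]
Op 3: conn=50 S1=46 S2=30 S3=46 blocked=[]
Op 4: conn=31 S1=46 S2=11 S3=46 blocked=[]
Op 5: conn=31 S1=46 S2=11 S3=66 blocked=[]
Op 6: conn=31 S1=53 S2=11 S3=66 blocked=[]
Op 7: conn=21 S1=43 S2=11 S3=66 blocked=[]
Op 8: conn=6 S1=43 S2=-4 S3=66 blocked=[2]
Op 9: conn=24 S1=43 S2=-4 S3=66 blocked=[2]
Op 10: conn=54 S1=43 S2=-4 S3=66 blocked=[2]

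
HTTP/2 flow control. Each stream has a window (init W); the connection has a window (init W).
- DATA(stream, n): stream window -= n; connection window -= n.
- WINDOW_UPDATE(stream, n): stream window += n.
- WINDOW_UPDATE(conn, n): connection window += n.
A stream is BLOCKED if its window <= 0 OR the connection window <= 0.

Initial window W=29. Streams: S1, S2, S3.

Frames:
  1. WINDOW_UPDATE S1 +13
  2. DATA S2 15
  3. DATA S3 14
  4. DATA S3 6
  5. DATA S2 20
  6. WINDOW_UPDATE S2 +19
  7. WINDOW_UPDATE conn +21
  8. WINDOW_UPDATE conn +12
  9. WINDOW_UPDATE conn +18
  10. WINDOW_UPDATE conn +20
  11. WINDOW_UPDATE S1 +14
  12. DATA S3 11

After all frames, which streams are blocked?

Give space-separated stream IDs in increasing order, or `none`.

Answer: S3

Derivation:
Op 1: conn=29 S1=42 S2=29 S3=29 blocked=[]
Op 2: conn=14 S1=42 S2=14 S3=29 blocked=[]
Op 3: conn=0 S1=42 S2=14 S3=15 blocked=[1, 2, 3]
Op 4: conn=-6 S1=42 S2=14 S3=9 blocked=[1, 2, 3]
Op 5: conn=-26 S1=42 S2=-6 S3=9 blocked=[1, 2, 3]
Op 6: conn=-26 S1=42 S2=13 S3=9 blocked=[1, 2, 3]
Op 7: conn=-5 S1=42 S2=13 S3=9 blocked=[1, 2, 3]
Op 8: conn=7 S1=42 S2=13 S3=9 blocked=[]
Op 9: conn=25 S1=42 S2=13 S3=9 blocked=[]
Op 10: conn=45 S1=42 S2=13 S3=9 blocked=[]
Op 11: conn=45 S1=56 S2=13 S3=9 blocked=[]
Op 12: conn=34 S1=56 S2=13 S3=-2 blocked=[3]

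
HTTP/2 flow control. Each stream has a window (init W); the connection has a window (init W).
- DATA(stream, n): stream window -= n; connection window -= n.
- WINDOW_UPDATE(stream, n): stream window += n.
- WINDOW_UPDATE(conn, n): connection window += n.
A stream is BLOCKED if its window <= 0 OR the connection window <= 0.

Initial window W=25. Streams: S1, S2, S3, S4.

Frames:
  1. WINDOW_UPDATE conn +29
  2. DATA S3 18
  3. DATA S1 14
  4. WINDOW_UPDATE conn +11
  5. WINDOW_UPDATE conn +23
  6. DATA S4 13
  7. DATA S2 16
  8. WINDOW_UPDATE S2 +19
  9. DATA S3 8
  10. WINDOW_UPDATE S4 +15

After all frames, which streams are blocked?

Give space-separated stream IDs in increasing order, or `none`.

Op 1: conn=54 S1=25 S2=25 S3=25 S4=25 blocked=[]
Op 2: conn=36 S1=25 S2=25 S3=7 S4=25 blocked=[]
Op 3: conn=22 S1=11 S2=25 S3=7 S4=25 blocked=[]
Op 4: conn=33 S1=11 S2=25 S3=7 S4=25 blocked=[]
Op 5: conn=56 S1=11 S2=25 S3=7 S4=25 blocked=[]
Op 6: conn=43 S1=11 S2=25 S3=7 S4=12 blocked=[]
Op 7: conn=27 S1=11 S2=9 S3=7 S4=12 blocked=[]
Op 8: conn=27 S1=11 S2=28 S3=7 S4=12 blocked=[]
Op 9: conn=19 S1=11 S2=28 S3=-1 S4=12 blocked=[3]
Op 10: conn=19 S1=11 S2=28 S3=-1 S4=27 blocked=[3]

Answer: S3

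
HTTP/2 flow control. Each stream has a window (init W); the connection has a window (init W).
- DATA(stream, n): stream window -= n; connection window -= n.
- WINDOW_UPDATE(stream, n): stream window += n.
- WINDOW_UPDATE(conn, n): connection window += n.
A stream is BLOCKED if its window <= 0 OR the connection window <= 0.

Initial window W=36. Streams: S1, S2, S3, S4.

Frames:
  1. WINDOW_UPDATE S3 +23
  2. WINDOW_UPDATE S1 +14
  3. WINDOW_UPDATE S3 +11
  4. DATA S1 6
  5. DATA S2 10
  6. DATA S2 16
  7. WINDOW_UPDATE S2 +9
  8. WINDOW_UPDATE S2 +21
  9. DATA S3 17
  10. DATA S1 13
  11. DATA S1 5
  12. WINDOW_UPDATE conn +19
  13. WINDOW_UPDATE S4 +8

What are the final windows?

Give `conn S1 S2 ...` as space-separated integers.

Answer: -12 26 40 53 44

Derivation:
Op 1: conn=36 S1=36 S2=36 S3=59 S4=36 blocked=[]
Op 2: conn=36 S1=50 S2=36 S3=59 S4=36 blocked=[]
Op 3: conn=36 S1=50 S2=36 S3=70 S4=36 blocked=[]
Op 4: conn=30 S1=44 S2=36 S3=70 S4=36 blocked=[]
Op 5: conn=20 S1=44 S2=26 S3=70 S4=36 blocked=[]
Op 6: conn=4 S1=44 S2=10 S3=70 S4=36 blocked=[]
Op 7: conn=4 S1=44 S2=19 S3=70 S4=36 blocked=[]
Op 8: conn=4 S1=44 S2=40 S3=70 S4=36 blocked=[]
Op 9: conn=-13 S1=44 S2=40 S3=53 S4=36 blocked=[1, 2, 3, 4]
Op 10: conn=-26 S1=31 S2=40 S3=53 S4=36 blocked=[1, 2, 3, 4]
Op 11: conn=-31 S1=26 S2=40 S3=53 S4=36 blocked=[1, 2, 3, 4]
Op 12: conn=-12 S1=26 S2=40 S3=53 S4=36 blocked=[1, 2, 3, 4]
Op 13: conn=-12 S1=26 S2=40 S3=53 S4=44 blocked=[1, 2, 3, 4]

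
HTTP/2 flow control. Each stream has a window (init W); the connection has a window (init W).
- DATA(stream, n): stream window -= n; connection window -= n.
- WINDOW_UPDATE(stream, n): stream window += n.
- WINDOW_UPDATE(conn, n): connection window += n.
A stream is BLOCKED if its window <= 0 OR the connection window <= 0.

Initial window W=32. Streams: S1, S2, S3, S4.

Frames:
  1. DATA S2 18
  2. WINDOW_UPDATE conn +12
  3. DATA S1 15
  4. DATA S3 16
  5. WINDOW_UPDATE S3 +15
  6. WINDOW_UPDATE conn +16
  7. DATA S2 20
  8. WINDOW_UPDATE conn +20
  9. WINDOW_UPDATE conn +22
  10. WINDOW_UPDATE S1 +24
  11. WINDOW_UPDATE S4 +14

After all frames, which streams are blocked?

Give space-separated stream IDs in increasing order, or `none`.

Op 1: conn=14 S1=32 S2=14 S3=32 S4=32 blocked=[]
Op 2: conn=26 S1=32 S2=14 S3=32 S4=32 blocked=[]
Op 3: conn=11 S1=17 S2=14 S3=32 S4=32 blocked=[]
Op 4: conn=-5 S1=17 S2=14 S3=16 S4=32 blocked=[1, 2, 3, 4]
Op 5: conn=-5 S1=17 S2=14 S3=31 S4=32 blocked=[1, 2, 3, 4]
Op 6: conn=11 S1=17 S2=14 S3=31 S4=32 blocked=[]
Op 7: conn=-9 S1=17 S2=-6 S3=31 S4=32 blocked=[1, 2, 3, 4]
Op 8: conn=11 S1=17 S2=-6 S3=31 S4=32 blocked=[2]
Op 9: conn=33 S1=17 S2=-6 S3=31 S4=32 blocked=[2]
Op 10: conn=33 S1=41 S2=-6 S3=31 S4=32 blocked=[2]
Op 11: conn=33 S1=41 S2=-6 S3=31 S4=46 blocked=[2]

Answer: S2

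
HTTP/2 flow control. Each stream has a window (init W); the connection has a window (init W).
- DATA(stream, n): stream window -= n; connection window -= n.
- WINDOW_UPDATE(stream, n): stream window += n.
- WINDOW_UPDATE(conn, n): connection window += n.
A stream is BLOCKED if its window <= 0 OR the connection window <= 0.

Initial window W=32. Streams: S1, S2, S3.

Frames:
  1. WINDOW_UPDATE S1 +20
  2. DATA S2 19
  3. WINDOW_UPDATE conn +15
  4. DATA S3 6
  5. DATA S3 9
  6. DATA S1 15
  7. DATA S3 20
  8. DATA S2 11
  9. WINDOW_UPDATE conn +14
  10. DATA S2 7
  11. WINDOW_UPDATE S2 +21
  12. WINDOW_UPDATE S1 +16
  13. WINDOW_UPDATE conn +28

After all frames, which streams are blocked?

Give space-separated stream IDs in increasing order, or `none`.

Op 1: conn=32 S1=52 S2=32 S3=32 blocked=[]
Op 2: conn=13 S1=52 S2=13 S3=32 blocked=[]
Op 3: conn=28 S1=52 S2=13 S3=32 blocked=[]
Op 4: conn=22 S1=52 S2=13 S3=26 blocked=[]
Op 5: conn=13 S1=52 S2=13 S3=17 blocked=[]
Op 6: conn=-2 S1=37 S2=13 S3=17 blocked=[1, 2, 3]
Op 7: conn=-22 S1=37 S2=13 S3=-3 blocked=[1, 2, 3]
Op 8: conn=-33 S1=37 S2=2 S3=-3 blocked=[1, 2, 3]
Op 9: conn=-19 S1=37 S2=2 S3=-3 blocked=[1, 2, 3]
Op 10: conn=-26 S1=37 S2=-5 S3=-3 blocked=[1, 2, 3]
Op 11: conn=-26 S1=37 S2=16 S3=-3 blocked=[1, 2, 3]
Op 12: conn=-26 S1=53 S2=16 S3=-3 blocked=[1, 2, 3]
Op 13: conn=2 S1=53 S2=16 S3=-3 blocked=[3]

Answer: S3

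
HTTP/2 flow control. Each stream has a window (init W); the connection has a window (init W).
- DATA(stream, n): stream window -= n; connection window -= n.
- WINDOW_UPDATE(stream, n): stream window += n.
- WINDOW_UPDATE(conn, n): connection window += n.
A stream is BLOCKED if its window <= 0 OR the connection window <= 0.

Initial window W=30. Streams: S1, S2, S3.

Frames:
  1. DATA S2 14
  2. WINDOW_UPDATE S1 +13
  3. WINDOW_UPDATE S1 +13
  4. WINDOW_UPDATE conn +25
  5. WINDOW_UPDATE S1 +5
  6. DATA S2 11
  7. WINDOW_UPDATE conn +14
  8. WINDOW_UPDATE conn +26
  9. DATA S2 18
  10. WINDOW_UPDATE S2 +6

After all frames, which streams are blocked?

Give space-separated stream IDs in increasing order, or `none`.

Answer: S2

Derivation:
Op 1: conn=16 S1=30 S2=16 S3=30 blocked=[]
Op 2: conn=16 S1=43 S2=16 S3=30 blocked=[]
Op 3: conn=16 S1=56 S2=16 S3=30 blocked=[]
Op 4: conn=41 S1=56 S2=16 S3=30 blocked=[]
Op 5: conn=41 S1=61 S2=16 S3=30 blocked=[]
Op 6: conn=30 S1=61 S2=5 S3=30 blocked=[]
Op 7: conn=44 S1=61 S2=5 S3=30 blocked=[]
Op 8: conn=70 S1=61 S2=5 S3=30 blocked=[]
Op 9: conn=52 S1=61 S2=-13 S3=30 blocked=[2]
Op 10: conn=52 S1=61 S2=-7 S3=30 blocked=[2]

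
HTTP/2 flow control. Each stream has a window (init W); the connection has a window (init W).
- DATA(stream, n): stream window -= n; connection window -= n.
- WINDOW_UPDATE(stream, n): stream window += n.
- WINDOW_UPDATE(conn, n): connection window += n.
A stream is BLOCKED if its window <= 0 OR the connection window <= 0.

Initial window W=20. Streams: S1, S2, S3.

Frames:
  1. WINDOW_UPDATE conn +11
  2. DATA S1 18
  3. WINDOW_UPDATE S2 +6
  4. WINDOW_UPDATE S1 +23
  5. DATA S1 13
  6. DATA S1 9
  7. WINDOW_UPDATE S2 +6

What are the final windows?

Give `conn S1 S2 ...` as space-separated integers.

Answer: -9 3 32 20

Derivation:
Op 1: conn=31 S1=20 S2=20 S3=20 blocked=[]
Op 2: conn=13 S1=2 S2=20 S3=20 blocked=[]
Op 3: conn=13 S1=2 S2=26 S3=20 blocked=[]
Op 4: conn=13 S1=25 S2=26 S3=20 blocked=[]
Op 5: conn=0 S1=12 S2=26 S3=20 blocked=[1, 2, 3]
Op 6: conn=-9 S1=3 S2=26 S3=20 blocked=[1, 2, 3]
Op 7: conn=-9 S1=3 S2=32 S3=20 blocked=[1, 2, 3]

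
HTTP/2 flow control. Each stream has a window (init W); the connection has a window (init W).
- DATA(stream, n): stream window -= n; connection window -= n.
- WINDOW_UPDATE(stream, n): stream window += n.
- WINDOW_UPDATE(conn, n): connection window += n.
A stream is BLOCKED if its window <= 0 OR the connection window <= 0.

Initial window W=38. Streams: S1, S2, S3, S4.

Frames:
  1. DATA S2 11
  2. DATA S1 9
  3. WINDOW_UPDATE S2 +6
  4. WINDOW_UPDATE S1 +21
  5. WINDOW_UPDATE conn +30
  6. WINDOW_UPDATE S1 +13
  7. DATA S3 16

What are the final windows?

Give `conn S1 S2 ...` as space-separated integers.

Op 1: conn=27 S1=38 S2=27 S3=38 S4=38 blocked=[]
Op 2: conn=18 S1=29 S2=27 S3=38 S4=38 blocked=[]
Op 3: conn=18 S1=29 S2=33 S3=38 S4=38 blocked=[]
Op 4: conn=18 S1=50 S2=33 S3=38 S4=38 blocked=[]
Op 5: conn=48 S1=50 S2=33 S3=38 S4=38 blocked=[]
Op 6: conn=48 S1=63 S2=33 S3=38 S4=38 blocked=[]
Op 7: conn=32 S1=63 S2=33 S3=22 S4=38 blocked=[]

Answer: 32 63 33 22 38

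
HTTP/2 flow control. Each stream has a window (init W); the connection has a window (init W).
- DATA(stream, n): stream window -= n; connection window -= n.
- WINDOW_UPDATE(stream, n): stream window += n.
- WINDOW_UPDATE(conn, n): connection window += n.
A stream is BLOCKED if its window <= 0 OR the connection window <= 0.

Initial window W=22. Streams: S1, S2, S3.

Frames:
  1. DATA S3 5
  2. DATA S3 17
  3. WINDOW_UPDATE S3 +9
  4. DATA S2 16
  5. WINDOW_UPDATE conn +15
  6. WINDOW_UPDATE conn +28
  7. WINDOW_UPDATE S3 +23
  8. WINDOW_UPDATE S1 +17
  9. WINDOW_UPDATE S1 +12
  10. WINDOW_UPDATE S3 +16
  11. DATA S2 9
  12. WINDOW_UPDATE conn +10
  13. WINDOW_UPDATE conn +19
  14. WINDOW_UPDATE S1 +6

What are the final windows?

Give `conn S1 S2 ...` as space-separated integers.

Op 1: conn=17 S1=22 S2=22 S3=17 blocked=[]
Op 2: conn=0 S1=22 S2=22 S3=0 blocked=[1, 2, 3]
Op 3: conn=0 S1=22 S2=22 S3=9 blocked=[1, 2, 3]
Op 4: conn=-16 S1=22 S2=6 S3=9 blocked=[1, 2, 3]
Op 5: conn=-1 S1=22 S2=6 S3=9 blocked=[1, 2, 3]
Op 6: conn=27 S1=22 S2=6 S3=9 blocked=[]
Op 7: conn=27 S1=22 S2=6 S3=32 blocked=[]
Op 8: conn=27 S1=39 S2=6 S3=32 blocked=[]
Op 9: conn=27 S1=51 S2=6 S3=32 blocked=[]
Op 10: conn=27 S1=51 S2=6 S3=48 blocked=[]
Op 11: conn=18 S1=51 S2=-3 S3=48 blocked=[2]
Op 12: conn=28 S1=51 S2=-3 S3=48 blocked=[2]
Op 13: conn=47 S1=51 S2=-3 S3=48 blocked=[2]
Op 14: conn=47 S1=57 S2=-3 S3=48 blocked=[2]

Answer: 47 57 -3 48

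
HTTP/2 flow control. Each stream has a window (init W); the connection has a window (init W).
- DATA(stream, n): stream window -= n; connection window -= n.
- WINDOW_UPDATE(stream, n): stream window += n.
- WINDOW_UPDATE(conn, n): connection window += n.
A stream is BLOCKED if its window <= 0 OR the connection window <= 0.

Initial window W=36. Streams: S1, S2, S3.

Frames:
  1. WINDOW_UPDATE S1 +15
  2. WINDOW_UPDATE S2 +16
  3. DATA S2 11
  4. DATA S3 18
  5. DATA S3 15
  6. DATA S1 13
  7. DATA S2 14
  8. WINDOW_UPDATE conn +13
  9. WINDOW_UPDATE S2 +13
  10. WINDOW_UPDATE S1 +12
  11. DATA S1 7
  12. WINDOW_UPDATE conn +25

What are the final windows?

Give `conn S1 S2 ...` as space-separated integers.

Op 1: conn=36 S1=51 S2=36 S3=36 blocked=[]
Op 2: conn=36 S1=51 S2=52 S3=36 blocked=[]
Op 3: conn=25 S1=51 S2=41 S3=36 blocked=[]
Op 4: conn=7 S1=51 S2=41 S3=18 blocked=[]
Op 5: conn=-8 S1=51 S2=41 S3=3 blocked=[1, 2, 3]
Op 6: conn=-21 S1=38 S2=41 S3=3 blocked=[1, 2, 3]
Op 7: conn=-35 S1=38 S2=27 S3=3 blocked=[1, 2, 3]
Op 8: conn=-22 S1=38 S2=27 S3=3 blocked=[1, 2, 3]
Op 9: conn=-22 S1=38 S2=40 S3=3 blocked=[1, 2, 3]
Op 10: conn=-22 S1=50 S2=40 S3=3 blocked=[1, 2, 3]
Op 11: conn=-29 S1=43 S2=40 S3=3 blocked=[1, 2, 3]
Op 12: conn=-4 S1=43 S2=40 S3=3 blocked=[1, 2, 3]

Answer: -4 43 40 3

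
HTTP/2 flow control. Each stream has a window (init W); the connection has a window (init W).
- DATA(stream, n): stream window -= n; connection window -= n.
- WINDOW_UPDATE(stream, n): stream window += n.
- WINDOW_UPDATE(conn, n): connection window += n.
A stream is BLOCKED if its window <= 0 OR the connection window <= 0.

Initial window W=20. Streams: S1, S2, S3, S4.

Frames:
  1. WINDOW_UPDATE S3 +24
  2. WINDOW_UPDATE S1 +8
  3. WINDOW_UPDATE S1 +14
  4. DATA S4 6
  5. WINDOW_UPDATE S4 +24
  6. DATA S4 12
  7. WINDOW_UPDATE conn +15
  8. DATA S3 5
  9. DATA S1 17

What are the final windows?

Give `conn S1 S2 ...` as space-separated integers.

Answer: -5 25 20 39 26

Derivation:
Op 1: conn=20 S1=20 S2=20 S3=44 S4=20 blocked=[]
Op 2: conn=20 S1=28 S2=20 S3=44 S4=20 blocked=[]
Op 3: conn=20 S1=42 S2=20 S3=44 S4=20 blocked=[]
Op 4: conn=14 S1=42 S2=20 S3=44 S4=14 blocked=[]
Op 5: conn=14 S1=42 S2=20 S3=44 S4=38 blocked=[]
Op 6: conn=2 S1=42 S2=20 S3=44 S4=26 blocked=[]
Op 7: conn=17 S1=42 S2=20 S3=44 S4=26 blocked=[]
Op 8: conn=12 S1=42 S2=20 S3=39 S4=26 blocked=[]
Op 9: conn=-5 S1=25 S2=20 S3=39 S4=26 blocked=[1, 2, 3, 4]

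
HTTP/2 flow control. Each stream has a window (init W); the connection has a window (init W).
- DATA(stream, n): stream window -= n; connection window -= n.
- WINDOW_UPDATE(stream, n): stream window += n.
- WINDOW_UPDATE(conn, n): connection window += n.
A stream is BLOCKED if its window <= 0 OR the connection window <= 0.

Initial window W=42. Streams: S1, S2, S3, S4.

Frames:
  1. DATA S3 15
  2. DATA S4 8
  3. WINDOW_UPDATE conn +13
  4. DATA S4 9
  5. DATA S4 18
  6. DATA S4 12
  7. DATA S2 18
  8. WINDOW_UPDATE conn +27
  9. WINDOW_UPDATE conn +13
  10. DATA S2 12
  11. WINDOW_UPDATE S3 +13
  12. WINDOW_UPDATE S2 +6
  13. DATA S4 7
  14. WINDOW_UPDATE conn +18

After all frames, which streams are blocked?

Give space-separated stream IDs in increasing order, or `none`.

Answer: S4

Derivation:
Op 1: conn=27 S1=42 S2=42 S3=27 S4=42 blocked=[]
Op 2: conn=19 S1=42 S2=42 S3=27 S4=34 blocked=[]
Op 3: conn=32 S1=42 S2=42 S3=27 S4=34 blocked=[]
Op 4: conn=23 S1=42 S2=42 S3=27 S4=25 blocked=[]
Op 5: conn=5 S1=42 S2=42 S3=27 S4=7 blocked=[]
Op 6: conn=-7 S1=42 S2=42 S3=27 S4=-5 blocked=[1, 2, 3, 4]
Op 7: conn=-25 S1=42 S2=24 S3=27 S4=-5 blocked=[1, 2, 3, 4]
Op 8: conn=2 S1=42 S2=24 S3=27 S4=-5 blocked=[4]
Op 9: conn=15 S1=42 S2=24 S3=27 S4=-5 blocked=[4]
Op 10: conn=3 S1=42 S2=12 S3=27 S4=-5 blocked=[4]
Op 11: conn=3 S1=42 S2=12 S3=40 S4=-5 blocked=[4]
Op 12: conn=3 S1=42 S2=18 S3=40 S4=-5 blocked=[4]
Op 13: conn=-4 S1=42 S2=18 S3=40 S4=-12 blocked=[1, 2, 3, 4]
Op 14: conn=14 S1=42 S2=18 S3=40 S4=-12 blocked=[4]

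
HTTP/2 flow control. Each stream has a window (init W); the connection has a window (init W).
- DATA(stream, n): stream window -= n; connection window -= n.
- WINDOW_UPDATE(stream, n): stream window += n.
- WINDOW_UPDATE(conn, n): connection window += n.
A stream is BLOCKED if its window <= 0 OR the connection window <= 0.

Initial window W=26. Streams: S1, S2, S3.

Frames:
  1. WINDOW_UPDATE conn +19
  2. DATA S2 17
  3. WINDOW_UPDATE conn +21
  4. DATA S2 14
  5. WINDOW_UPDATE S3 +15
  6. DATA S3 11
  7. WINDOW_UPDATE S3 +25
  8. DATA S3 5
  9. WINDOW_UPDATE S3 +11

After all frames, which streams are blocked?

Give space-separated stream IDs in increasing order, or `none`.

Answer: S2

Derivation:
Op 1: conn=45 S1=26 S2=26 S3=26 blocked=[]
Op 2: conn=28 S1=26 S2=9 S3=26 blocked=[]
Op 3: conn=49 S1=26 S2=9 S3=26 blocked=[]
Op 4: conn=35 S1=26 S2=-5 S3=26 blocked=[2]
Op 5: conn=35 S1=26 S2=-5 S3=41 blocked=[2]
Op 6: conn=24 S1=26 S2=-5 S3=30 blocked=[2]
Op 7: conn=24 S1=26 S2=-5 S3=55 blocked=[2]
Op 8: conn=19 S1=26 S2=-5 S3=50 blocked=[2]
Op 9: conn=19 S1=26 S2=-5 S3=61 blocked=[2]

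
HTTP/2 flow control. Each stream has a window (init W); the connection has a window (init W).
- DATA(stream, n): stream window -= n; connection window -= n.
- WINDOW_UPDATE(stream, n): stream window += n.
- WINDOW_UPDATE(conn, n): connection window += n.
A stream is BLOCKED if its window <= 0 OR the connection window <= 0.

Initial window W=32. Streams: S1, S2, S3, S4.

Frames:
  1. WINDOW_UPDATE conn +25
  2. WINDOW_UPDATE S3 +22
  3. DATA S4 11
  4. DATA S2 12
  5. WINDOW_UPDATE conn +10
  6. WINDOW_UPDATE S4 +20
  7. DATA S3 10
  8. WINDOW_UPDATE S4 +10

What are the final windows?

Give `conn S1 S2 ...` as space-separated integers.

Op 1: conn=57 S1=32 S2=32 S3=32 S4=32 blocked=[]
Op 2: conn=57 S1=32 S2=32 S3=54 S4=32 blocked=[]
Op 3: conn=46 S1=32 S2=32 S3=54 S4=21 blocked=[]
Op 4: conn=34 S1=32 S2=20 S3=54 S4=21 blocked=[]
Op 5: conn=44 S1=32 S2=20 S3=54 S4=21 blocked=[]
Op 6: conn=44 S1=32 S2=20 S3=54 S4=41 blocked=[]
Op 7: conn=34 S1=32 S2=20 S3=44 S4=41 blocked=[]
Op 8: conn=34 S1=32 S2=20 S3=44 S4=51 blocked=[]

Answer: 34 32 20 44 51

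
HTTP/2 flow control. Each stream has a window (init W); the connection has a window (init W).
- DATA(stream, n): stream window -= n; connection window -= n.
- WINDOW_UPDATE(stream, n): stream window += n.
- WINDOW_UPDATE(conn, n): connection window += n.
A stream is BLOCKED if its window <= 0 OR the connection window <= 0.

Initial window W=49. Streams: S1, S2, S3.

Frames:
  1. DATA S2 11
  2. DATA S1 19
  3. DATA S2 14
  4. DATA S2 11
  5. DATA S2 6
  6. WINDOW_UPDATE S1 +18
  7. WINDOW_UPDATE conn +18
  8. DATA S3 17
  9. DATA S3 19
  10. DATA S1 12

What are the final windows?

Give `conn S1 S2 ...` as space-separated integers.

Answer: -42 36 7 13

Derivation:
Op 1: conn=38 S1=49 S2=38 S3=49 blocked=[]
Op 2: conn=19 S1=30 S2=38 S3=49 blocked=[]
Op 3: conn=5 S1=30 S2=24 S3=49 blocked=[]
Op 4: conn=-6 S1=30 S2=13 S3=49 blocked=[1, 2, 3]
Op 5: conn=-12 S1=30 S2=7 S3=49 blocked=[1, 2, 3]
Op 6: conn=-12 S1=48 S2=7 S3=49 blocked=[1, 2, 3]
Op 7: conn=6 S1=48 S2=7 S3=49 blocked=[]
Op 8: conn=-11 S1=48 S2=7 S3=32 blocked=[1, 2, 3]
Op 9: conn=-30 S1=48 S2=7 S3=13 blocked=[1, 2, 3]
Op 10: conn=-42 S1=36 S2=7 S3=13 blocked=[1, 2, 3]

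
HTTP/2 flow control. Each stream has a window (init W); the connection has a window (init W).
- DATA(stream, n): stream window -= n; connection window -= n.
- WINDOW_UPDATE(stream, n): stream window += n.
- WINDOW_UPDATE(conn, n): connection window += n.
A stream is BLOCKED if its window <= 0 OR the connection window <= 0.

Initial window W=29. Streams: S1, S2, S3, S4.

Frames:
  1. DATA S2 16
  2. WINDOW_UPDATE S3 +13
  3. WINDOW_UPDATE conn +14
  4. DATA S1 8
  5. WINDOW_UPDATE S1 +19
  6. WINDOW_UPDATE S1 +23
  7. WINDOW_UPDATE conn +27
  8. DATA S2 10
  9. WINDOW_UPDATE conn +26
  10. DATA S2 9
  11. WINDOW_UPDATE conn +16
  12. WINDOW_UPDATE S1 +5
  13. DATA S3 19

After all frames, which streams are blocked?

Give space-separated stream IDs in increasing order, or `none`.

Op 1: conn=13 S1=29 S2=13 S3=29 S4=29 blocked=[]
Op 2: conn=13 S1=29 S2=13 S3=42 S4=29 blocked=[]
Op 3: conn=27 S1=29 S2=13 S3=42 S4=29 blocked=[]
Op 4: conn=19 S1=21 S2=13 S3=42 S4=29 blocked=[]
Op 5: conn=19 S1=40 S2=13 S3=42 S4=29 blocked=[]
Op 6: conn=19 S1=63 S2=13 S3=42 S4=29 blocked=[]
Op 7: conn=46 S1=63 S2=13 S3=42 S4=29 blocked=[]
Op 8: conn=36 S1=63 S2=3 S3=42 S4=29 blocked=[]
Op 9: conn=62 S1=63 S2=3 S3=42 S4=29 blocked=[]
Op 10: conn=53 S1=63 S2=-6 S3=42 S4=29 blocked=[2]
Op 11: conn=69 S1=63 S2=-6 S3=42 S4=29 blocked=[2]
Op 12: conn=69 S1=68 S2=-6 S3=42 S4=29 blocked=[2]
Op 13: conn=50 S1=68 S2=-6 S3=23 S4=29 blocked=[2]

Answer: S2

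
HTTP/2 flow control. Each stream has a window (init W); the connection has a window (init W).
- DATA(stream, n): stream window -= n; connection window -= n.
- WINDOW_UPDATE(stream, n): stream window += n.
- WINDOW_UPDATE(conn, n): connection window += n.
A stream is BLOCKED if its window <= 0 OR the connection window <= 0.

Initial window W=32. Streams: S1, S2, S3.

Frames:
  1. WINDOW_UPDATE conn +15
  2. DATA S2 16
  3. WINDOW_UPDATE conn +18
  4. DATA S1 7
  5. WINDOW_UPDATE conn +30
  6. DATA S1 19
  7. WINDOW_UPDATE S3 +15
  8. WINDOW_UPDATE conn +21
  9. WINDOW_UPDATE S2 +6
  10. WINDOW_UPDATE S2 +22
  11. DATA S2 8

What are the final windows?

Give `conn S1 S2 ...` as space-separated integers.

Answer: 66 6 36 47

Derivation:
Op 1: conn=47 S1=32 S2=32 S3=32 blocked=[]
Op 2: conn=31 S1=32 S2=16 S3=32 blocked=[]
Op 3: conn=49 S1=32 S2=16 S3=32 blocked=[]
Op 4: conn=42 S1=25 S2=16 S3=32 blocked=[]
Op 5: conn=72 S1=25 S2=16 S3=32 blocked=[]
Op 6: conn=53 S1=6 S2=16 S3=32 blocked=[]
Op 7: conn=53 S1=6 S2=16 S3=47 blocked=[]
Op 8: conn=74 S1=6 S2=16 S3=47 blocked=[]
Op 9: conn=74 S1=6 S2=22 S3=47 blocked=[]
Op 10: conn=74 S1=6 S2=44 S3=47 blocked=[]
Op 11: conn=66 S1=6 S2=36 S3=47 blocked=[]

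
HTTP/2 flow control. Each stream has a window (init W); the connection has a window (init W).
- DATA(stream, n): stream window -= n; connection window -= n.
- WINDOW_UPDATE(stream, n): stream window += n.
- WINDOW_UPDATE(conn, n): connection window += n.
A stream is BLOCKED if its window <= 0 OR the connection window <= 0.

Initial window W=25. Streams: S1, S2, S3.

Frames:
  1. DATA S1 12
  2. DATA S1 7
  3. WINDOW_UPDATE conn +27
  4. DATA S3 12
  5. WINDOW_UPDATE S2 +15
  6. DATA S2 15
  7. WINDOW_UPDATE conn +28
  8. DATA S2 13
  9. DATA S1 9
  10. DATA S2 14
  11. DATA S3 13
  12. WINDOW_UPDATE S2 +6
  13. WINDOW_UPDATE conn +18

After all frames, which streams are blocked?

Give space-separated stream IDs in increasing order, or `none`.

Op 1: conn=13 S1=13 S2=25 S3=25 blocked=[]
Op 2: conn=6 S1=6 S2=25 S3=25 blocked=[]
Op 3: conn=33 S1=6 S2=25 S3=25 blocked=[]
Op 4: conn=21 S1=6 S2=25 S3=13 blocked=[]
Op 5: conn=21 S1=6 S2=40 S3=13 blocked=[]
Op 6: conn=6 S1=6 S2=25 S3=13 blocked=[]
Op 7: conn=34 S1=6 S2=25 S3=13 blocked=[]
Op 8: conn=21 S1=6 S2=12 S3=13 blocked=[]
Op 9: conn=12 S1=-3 S2=12 S3=13 blocked=[1]
Op 10: conn=-2 S1=-3 S2=-2 S3=13 blocked=[1, 2, 3]
Op 11: conn=-15 S1=-3 S2=-2 S3=0 blocked=[1, 2, 3]
Op 12: conn=-15 S1=-3 S2=4 S3=0 blocked=[1, 2, 3]
Op 13: conn=3 S1=-3 S2=4 S3=0 blocked=[1, 3]

Answer: S1 S3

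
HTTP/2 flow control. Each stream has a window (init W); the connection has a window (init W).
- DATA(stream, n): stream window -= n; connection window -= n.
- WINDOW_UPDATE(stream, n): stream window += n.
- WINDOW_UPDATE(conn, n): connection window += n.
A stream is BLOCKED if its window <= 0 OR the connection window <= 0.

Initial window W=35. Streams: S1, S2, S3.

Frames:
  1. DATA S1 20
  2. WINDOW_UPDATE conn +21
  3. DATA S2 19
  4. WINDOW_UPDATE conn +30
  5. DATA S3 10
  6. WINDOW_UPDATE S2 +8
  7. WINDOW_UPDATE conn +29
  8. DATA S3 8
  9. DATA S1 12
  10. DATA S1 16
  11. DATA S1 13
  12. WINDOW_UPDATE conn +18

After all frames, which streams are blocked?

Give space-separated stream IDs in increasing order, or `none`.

Answer: S1

Derivation:
Op 1: conn=15 S1=15 S2=35 S3=35 blocked=[]
Op 2: conn=36 S1=15 S2=35 S3=35 blocked=[]
Op 3: conn=17 S1=15 S2=16 S3=35 blocked=[]
Op 4: conn=47 S1=15 S2=16 S3=35 blocked=[]
Op 5: conn=37 S1=15 S2=16 S3=25 blocked=[]
Op 6: conn=37 S1=15 S2=24 S3=25 blocked=[]
Op 7: conn=66 S1=15 S2=24 S3=25 blocked=[]
Op 8: conn=58 S1=15 S2=24 S3=17 blocked=[]
Op 9: conn=46 S1=3 S2=24 S3=17 blocked=[]
Op 10: conn=30 S1=-13 S2=24 S3=17 blocked=[1]
Op 11: conn=17 S1=-26 S2=24 S3=17 blocked=[1]
Op 12: conn=35 S1=-26 S2=24 S3=17 blocked=[1]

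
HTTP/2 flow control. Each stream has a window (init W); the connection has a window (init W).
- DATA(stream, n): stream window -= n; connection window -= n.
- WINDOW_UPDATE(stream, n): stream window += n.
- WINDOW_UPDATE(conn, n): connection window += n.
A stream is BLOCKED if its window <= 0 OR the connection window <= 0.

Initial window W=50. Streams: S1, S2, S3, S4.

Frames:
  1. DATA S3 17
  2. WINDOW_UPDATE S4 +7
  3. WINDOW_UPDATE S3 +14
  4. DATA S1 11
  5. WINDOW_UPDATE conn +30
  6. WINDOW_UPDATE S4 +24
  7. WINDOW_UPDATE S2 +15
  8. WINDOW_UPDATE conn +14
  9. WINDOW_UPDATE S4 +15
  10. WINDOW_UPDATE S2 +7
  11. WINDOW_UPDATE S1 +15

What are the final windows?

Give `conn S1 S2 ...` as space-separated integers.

Answer: 66 54 72 47 96

Derivation:
Op 1: conn=33 S1=50 S2=50 S3=33 S4=50 blocked=[]
Op 2: conn=33 S1=50 S2=50 S3=33 S4=57 blocked=[]
Op 3: conn=33 S1=50 S2=50 S3=47 S4=57 blocked=[]
Op 4: conn=22 S1=39 S2=50 S3=47 S4=57 blocked=[]
Op 5: conn=52 S1=39 S2=50 S3=47 S4=57 blocked=[]
Op 6: conn=52 S1=39 S2=50 S3=47 S4=81 blocked=[]
Op 7: conn=52 S1=39 S2=65 S3=47 S4=81 blocked=[]
Op 8: conn=66 S1=39 S2=65 S3=47 S4=81 blocked=[]
Op 9: conn=66 S1=39 S2=65 S3=47 S4=96 blocked=[]
Op 10: conn=66 S1=39 S2=72 S3=47 S4=96 blocked=[]
Op 11: conn=66 S1=54 S2=72 S3=47 S4=96 blocked=[]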